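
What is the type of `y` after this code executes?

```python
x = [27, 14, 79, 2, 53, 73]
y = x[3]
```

Indexing list[int] returns int

int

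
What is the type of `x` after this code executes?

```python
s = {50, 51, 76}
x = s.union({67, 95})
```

set.union() returns a new set

set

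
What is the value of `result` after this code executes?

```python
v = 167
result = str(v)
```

v = 167; result = '167'

'167'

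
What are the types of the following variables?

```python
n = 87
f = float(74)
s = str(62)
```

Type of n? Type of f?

n is assigned a bare integer (no decimal point), so it is an int; f is assigned the result of calling float(), which returns a float

int, float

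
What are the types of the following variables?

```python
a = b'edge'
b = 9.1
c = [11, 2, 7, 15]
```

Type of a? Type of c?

a is assigned a bytes literal (b'...' prefix); c is assigned a list literal (square brackets)

bytes, list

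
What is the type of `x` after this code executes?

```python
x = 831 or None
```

'or' returns first truthy value

int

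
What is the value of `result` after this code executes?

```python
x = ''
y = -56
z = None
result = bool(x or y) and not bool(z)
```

x = ''; y = -56; z = None; result = True

True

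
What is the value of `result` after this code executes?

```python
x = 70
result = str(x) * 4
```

x = 70; result = '70707070'

'70707070'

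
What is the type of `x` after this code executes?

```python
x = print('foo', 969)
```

print() returns None

NoneType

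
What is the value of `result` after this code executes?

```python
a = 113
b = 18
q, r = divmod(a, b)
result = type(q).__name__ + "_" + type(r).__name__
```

a is int; b is int; q is int; r is int; result = 'int_int'

'int_int'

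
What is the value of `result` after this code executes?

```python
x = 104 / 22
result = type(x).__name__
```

x is float; result = 'float'

'float'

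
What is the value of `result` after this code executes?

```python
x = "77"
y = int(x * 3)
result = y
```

x = '77'; y = 777777; result = 777777

777777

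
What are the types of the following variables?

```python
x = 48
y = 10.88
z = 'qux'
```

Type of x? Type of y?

x is assigned a bare integer (no decimal point), so it is an int; y is assigned a number with a decimal point, so it is a float

int, float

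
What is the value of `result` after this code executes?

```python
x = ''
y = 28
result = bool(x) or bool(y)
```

x = ''; y = 28; result = True

True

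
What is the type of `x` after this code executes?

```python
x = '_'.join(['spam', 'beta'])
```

str.join() returns str

str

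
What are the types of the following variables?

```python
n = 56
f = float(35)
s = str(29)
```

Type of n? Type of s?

n is assigned a bare integer (no decimal point), so it is an int; s is assigned the result of calling str(), which returns a str

int, str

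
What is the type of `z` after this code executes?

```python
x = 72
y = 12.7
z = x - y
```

int - float = float

float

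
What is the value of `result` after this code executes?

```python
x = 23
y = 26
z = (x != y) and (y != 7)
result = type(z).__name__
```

x is int; y is int; z is bool; result = 'bool'

'bool'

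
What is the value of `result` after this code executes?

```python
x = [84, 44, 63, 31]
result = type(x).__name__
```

x is list; result = 'list'

'list'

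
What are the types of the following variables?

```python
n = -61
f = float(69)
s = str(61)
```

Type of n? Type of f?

n is assigned a bare integer (no decimal point), so it is an int; f is assigned the result of calling float(), which returns a float

int, float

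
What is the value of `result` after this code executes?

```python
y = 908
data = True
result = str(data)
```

y = 908; data = True; result = 'True'

'True'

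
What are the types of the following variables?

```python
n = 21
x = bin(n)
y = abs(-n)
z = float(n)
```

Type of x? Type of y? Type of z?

bin() returns str; abs() of int returns int; float() returns float

str, int, float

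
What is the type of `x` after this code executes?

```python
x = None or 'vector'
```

'or' with None returns the other truthy value (str)

str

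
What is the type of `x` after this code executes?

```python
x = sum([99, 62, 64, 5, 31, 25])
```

sum() of ints returns int

int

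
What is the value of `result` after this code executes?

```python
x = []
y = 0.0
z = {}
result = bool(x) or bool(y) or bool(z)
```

x = []; y = 0.0; z = {}; result = False

False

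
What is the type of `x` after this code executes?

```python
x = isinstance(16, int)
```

isinstance() returns bool

bool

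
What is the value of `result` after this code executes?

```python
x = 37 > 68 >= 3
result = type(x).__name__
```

x is bool; result = 'bool'

'bool'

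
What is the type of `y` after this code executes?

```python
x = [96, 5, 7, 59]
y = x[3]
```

Indexing list[int] returns int

int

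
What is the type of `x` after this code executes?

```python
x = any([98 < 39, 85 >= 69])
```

any() returns bool

bool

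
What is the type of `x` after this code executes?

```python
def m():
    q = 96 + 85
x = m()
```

Function without return returns None

NoneType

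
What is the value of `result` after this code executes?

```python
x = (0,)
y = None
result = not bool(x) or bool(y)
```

x = (0,); y = None; result = False

False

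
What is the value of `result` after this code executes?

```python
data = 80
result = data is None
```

data = 80; result = False

False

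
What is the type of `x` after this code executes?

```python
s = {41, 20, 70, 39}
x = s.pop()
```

Popping from set[int] returns int

int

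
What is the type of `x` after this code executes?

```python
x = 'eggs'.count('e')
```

str.count() returns int

int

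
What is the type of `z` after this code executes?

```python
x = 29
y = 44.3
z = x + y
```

int + float = float

float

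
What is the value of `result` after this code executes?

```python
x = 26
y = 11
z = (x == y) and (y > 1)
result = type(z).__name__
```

x is int; y is int; z is bool; result = 'bool'

'bool'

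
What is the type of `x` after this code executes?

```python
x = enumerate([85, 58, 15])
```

enumerate() returns an enumerate object

enumerate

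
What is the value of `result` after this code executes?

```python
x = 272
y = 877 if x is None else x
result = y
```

x = 272; y = 272; result = 272

272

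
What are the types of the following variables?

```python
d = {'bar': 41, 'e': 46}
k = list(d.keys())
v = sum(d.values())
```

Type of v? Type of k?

sum of ints is int; list() converts to list

int, list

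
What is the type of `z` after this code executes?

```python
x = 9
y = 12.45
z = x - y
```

int - float = float

float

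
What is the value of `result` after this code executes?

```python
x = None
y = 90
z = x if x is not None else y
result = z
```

x = None; y = 90; z = 90; result = 90

90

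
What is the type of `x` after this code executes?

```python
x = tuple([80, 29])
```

tuple() constructor returns tuple

tuple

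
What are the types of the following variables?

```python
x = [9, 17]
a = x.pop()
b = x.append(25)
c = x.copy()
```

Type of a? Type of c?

pop() returns element; copy() returns list

int, list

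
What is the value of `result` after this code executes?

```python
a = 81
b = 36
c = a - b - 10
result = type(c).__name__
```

a is int; b is int; c is int; result = 'int'

'int'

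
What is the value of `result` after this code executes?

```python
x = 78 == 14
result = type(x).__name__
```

x is bool; result = 'bool'

'bool'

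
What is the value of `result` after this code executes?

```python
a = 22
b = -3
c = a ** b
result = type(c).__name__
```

a is int; b is int; c is float; result = 'float'

'float'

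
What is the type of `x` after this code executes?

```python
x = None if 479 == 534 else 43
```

479 == 534 is False, so the else branch is taken

int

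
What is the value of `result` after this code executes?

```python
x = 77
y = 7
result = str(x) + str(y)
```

x = 77; y = 7; result = '777'

'777'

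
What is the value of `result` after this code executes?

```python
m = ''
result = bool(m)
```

m = ''; result = False

False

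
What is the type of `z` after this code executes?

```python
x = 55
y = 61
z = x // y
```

int // int = int

int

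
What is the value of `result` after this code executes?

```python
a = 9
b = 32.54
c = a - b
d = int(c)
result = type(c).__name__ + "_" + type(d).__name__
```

a is int; b is float; c is float; d is int; result = 'float_int'

'float_int'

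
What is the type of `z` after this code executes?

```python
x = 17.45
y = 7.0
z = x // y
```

float // float = float

float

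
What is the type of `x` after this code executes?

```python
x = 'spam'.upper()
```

str.upper() returns str

str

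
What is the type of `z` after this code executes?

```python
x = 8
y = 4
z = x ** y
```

positive int ** positive int = int

int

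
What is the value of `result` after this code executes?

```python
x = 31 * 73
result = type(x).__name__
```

x is int; result = 'int'

'int'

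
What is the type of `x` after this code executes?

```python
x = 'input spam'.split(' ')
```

str.split() returns list

list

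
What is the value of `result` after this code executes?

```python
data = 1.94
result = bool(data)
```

data = 1.94; result = True

True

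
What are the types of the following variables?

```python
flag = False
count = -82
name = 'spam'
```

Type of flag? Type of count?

flag is assigned the constant False, which has type bool; count is assigned a bare integer (no decimal point), so it is an int

bool, int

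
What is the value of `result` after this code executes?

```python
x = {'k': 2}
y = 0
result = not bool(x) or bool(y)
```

x = {'k': 2}; y = 0; result = False

False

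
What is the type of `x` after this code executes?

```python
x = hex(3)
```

hex() returns str representation

str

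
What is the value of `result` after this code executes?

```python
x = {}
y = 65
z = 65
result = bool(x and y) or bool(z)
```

x = {}; y = 65; z = 65; result = True

True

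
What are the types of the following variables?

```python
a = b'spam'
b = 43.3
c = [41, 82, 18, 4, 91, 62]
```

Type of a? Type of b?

a is assigned a bytes literal (b'...' prefix); b is assigned a number with a decimal point, so it is a float

bytes, float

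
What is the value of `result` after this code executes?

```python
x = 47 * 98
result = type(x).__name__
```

x is int; result = 'int'

'int'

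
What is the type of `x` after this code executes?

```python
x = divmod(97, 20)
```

divmod() returns tuple of (quotient, remainder)

tuple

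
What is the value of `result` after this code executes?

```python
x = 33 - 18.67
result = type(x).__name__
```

x is float; result = 'float'

'float'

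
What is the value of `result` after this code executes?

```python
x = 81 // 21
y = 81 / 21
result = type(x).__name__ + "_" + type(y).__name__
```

x is int; y is float; result = 'int_float'

'int_float'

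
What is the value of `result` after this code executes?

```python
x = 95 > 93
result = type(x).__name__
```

x is bool; result = 'bool'

'bool'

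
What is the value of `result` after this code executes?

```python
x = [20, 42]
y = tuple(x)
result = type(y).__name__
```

x is list; y is tuple; result = 'tuple'

'tuple'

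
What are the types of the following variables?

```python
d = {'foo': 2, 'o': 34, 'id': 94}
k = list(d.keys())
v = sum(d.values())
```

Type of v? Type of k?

sum of ints is int; list() converts to list

int, list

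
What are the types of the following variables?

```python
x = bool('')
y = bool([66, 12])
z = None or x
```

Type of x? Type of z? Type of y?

bool() returns bool; None or bool returns the bool; bool() returns bool

bool, bool, bool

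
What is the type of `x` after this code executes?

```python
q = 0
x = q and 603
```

'and' returns first falsy value (0 is int)

int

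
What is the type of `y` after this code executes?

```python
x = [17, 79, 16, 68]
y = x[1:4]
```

Slicing a list returns a list

list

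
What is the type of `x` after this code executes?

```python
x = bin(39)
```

bin() returns str representation

str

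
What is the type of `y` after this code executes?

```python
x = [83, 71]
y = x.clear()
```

list.clear() returns None

NoneType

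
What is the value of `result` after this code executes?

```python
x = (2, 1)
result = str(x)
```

x = (2, 1); result = '(2, 1)'

'(2, 1)'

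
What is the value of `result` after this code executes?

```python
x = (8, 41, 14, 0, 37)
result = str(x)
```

x = (8, 41, 14, 0, 37); result = '(8, 41, 14, 0, 37)'

'(8, 41, 14, 0, 37)'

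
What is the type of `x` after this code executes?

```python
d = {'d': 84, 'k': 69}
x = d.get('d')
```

dict.get() returns value type when found

int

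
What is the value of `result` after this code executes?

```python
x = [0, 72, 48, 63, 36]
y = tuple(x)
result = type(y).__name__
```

x is list; y is tuple; result = 'tuple'

'tuple'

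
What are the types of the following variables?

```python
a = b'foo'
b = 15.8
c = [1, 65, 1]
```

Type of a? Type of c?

a is assigned a bytes literal (b'...' prefix); c is assigned a list literal (square brackets)

bytes, list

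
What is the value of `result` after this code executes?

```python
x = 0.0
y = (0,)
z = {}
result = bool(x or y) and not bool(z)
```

x = 0.0; y = (0,); z = {}; result = True

True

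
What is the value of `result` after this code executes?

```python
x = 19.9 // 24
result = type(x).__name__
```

x is float; result = 'float'

'float'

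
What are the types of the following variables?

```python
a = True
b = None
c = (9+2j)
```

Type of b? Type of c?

b is assigned None, whose type is NoneType; c is assigned (9+2j), an int plus an imaginary literal (j suffix), which evaluates to complex

NoneType, complex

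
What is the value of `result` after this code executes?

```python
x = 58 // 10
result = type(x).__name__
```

x is int; result = 'int'

'int'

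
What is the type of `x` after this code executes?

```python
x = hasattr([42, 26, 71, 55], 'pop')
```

hasattr() returns bool

bool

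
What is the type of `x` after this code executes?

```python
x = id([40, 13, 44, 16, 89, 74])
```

id() returns int

int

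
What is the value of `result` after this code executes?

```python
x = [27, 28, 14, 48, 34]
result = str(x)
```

x = [27, 28, 14, 48, 34]; result = '[27, 28, 14, 48, 34]'

'[27, 28, 14, 48, 34]'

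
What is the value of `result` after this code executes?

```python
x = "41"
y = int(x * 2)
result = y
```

x = '41'; y = 4141; result = 4141

4141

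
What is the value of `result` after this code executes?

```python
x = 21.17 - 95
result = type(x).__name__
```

x is float; result = 'float'

'float'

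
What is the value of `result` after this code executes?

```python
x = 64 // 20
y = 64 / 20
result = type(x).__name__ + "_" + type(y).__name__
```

x is int; y is float; result = 'int_float'

'int_float'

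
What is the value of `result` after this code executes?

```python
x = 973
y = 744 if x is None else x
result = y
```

x = 973; y = 973; result = 973

973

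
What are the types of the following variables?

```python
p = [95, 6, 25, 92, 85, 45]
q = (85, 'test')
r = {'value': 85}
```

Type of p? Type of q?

p is assigned a list literal (square brackets); q is assigned a tuple (parenthesized, comma-separated values)

list, tuple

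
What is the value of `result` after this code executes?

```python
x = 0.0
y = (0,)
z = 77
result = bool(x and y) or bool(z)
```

x = 0.0; y = (0,); z = 77; result = True

True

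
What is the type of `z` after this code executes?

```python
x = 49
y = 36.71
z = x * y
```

int * float = float

float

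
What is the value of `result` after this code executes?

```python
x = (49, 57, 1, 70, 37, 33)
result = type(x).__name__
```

x is tuple; result = 'tuple'

'tuple'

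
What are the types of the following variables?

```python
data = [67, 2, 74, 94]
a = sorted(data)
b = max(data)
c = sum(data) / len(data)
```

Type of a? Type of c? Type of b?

sorted() returns list; int / int = float; max of ints returns int

list, float, int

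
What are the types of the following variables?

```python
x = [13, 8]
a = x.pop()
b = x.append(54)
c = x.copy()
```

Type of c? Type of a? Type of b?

copy() returns list; pop() returns element; append() returns None

list, int, NoneType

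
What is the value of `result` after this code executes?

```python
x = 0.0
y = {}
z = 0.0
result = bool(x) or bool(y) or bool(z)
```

x = 0.0; y = {}; z = 0.0; result = False

False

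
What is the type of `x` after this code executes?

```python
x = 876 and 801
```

'and' with truthy values returns last operand (int)

int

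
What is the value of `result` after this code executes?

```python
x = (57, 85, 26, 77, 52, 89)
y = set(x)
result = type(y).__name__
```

x is tuple; y is set; result = 'set'

'set'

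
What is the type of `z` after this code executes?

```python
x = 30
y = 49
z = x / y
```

int / int = float

float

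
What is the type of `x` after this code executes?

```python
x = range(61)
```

range() returns a range object

range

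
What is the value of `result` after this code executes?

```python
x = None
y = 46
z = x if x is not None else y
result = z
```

x = None; y = 46; z = 46; result = 46

46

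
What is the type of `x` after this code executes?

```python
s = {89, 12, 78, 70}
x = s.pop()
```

Popping from set[int] returns int

int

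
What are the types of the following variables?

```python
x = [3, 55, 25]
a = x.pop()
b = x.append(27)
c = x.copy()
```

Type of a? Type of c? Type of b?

pop() returns element; copy() returns list; append() returns None

int, list, NoneType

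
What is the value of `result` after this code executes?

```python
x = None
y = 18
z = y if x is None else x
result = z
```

x = None; y = 18; z = 18; result = 18

18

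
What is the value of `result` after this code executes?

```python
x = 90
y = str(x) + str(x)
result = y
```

x = 90; y = '9090'; result = '9090'

'9090'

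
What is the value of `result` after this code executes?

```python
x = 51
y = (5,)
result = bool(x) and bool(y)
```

x = 51; y = (5,); result = True

True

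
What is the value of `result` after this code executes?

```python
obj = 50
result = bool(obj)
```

obj = 50; result = True

True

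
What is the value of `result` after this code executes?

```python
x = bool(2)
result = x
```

x = True; result = True

True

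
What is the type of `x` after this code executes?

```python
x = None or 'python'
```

'or' with None returns the other truthy value (str)

str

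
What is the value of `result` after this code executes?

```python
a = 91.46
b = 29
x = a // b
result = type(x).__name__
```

a is float; b is int; x is float; result = 'float'

'float'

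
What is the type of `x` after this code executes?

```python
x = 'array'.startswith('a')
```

str.startswith() returns bool

bool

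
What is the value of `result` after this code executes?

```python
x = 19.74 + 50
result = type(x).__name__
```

x is float; result = 'float'

'float'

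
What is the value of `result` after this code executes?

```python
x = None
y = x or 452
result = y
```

x = None; y = 452; result = 452

452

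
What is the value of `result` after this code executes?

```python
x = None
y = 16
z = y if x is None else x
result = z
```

x = None; y = 16; z = 16; result = 16

16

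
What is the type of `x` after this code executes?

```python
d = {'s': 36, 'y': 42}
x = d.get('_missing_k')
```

dict.get() returns None when key not found

NoneType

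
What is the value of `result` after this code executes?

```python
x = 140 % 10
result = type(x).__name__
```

x is int; result = 'int'

'int'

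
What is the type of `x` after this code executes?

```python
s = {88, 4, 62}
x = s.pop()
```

Popping from set[int] returns int

int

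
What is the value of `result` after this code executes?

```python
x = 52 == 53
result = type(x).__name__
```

x is bool; result = 'bool'

'bool'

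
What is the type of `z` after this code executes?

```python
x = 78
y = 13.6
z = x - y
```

int - float = float

float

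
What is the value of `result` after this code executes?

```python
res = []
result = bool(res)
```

res = []; result = False

False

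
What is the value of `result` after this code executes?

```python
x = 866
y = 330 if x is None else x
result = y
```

x = 866; y = 866; result = 866

866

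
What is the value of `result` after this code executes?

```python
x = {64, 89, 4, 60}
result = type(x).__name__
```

x is set; result = 'set'

'set'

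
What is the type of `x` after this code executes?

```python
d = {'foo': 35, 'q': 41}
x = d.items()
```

dict.items() returns dict_items view

dict_items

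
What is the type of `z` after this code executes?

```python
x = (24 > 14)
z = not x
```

'not' returns bool

bool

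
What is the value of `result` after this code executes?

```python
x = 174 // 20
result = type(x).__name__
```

x is int; result = 'int'

'int'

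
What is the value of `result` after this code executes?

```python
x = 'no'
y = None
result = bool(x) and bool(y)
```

x = 'no'; y = None; result = False

False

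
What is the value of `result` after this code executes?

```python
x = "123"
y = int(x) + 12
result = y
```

x = '123'; y = 135; result = 135

135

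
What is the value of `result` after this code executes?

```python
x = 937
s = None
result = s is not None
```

x = 937; s = None; result = False

False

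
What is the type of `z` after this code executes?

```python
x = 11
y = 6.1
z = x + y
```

int + float = float

float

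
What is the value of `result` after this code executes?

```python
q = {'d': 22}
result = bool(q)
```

q = {'d': 22}; result = True

True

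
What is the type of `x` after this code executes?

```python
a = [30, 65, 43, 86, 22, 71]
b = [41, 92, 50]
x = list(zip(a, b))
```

list(zip()) returns a list of tuples

list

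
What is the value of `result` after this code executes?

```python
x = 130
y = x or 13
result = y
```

x = 130; y = 130; result = 130

130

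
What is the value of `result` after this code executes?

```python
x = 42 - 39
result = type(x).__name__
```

x is int; result = 'int'

'int'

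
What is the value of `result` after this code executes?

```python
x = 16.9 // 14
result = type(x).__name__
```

x is float; result = 'float'

'float'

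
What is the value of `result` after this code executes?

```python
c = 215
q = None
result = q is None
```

c = 215; q = None; result = True

True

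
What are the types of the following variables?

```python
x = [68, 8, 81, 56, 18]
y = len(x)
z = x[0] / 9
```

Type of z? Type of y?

int / int = float; len() returns int

float, int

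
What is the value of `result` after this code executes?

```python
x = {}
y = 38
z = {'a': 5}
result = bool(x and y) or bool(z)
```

x = {}; y = 38; z = {'a': 5}; result = True

True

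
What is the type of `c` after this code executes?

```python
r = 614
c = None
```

None has type NoneType

NoneType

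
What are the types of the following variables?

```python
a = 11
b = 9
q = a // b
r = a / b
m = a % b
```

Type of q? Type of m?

// returns int; % of ints returns int

int, int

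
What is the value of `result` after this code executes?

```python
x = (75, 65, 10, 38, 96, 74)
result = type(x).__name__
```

x is tuple; result = 'tuple'

'tuple'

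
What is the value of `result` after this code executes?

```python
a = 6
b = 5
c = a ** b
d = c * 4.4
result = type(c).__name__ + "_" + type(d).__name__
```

a is int; b is int; c is int; d is float; result = 'int_float'

'int_float'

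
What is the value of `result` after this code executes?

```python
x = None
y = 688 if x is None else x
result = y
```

x = None; y = 688; result = 688

688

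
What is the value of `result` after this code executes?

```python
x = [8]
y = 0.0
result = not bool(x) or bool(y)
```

x = [8]; y = 0.0; result = False

False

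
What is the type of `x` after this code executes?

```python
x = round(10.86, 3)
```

round() with decimal places returns float

float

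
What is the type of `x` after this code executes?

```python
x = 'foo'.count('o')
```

str.count() returns int

int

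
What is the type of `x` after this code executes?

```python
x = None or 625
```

'or' with None returns the other truthy value

int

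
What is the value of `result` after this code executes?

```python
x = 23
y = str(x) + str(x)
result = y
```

x = 23; y = '2323'; result = '2323'

'2323'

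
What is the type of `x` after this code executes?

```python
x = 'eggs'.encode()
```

str.encode() returns bytes

bytes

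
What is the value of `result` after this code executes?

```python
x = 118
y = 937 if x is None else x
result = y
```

x = 118; y = 118; result = 118

118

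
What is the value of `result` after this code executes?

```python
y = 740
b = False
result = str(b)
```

y = 740; b = False; result = 'False'

'False'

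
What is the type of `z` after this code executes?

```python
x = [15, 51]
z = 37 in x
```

'in' operator returns bool

bool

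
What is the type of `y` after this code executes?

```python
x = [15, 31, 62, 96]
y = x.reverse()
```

list.reverse() returns None

NoneType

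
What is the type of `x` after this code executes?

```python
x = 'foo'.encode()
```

str.encode() returns bytes

bytes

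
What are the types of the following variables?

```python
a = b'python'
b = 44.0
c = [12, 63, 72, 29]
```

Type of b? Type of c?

b is assigned a number with a decimal point, so it is a float; c is assigned a list literal (square brackets)

float, list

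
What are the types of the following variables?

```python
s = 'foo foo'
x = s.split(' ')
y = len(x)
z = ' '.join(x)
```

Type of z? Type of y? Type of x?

str.join() returns str; len() returns int; str.split() returns list

str, int, list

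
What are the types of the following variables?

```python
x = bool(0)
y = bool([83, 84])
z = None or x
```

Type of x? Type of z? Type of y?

bool() returns bool; None or bool returns the bool; bool() returns bool

bool, bool, bool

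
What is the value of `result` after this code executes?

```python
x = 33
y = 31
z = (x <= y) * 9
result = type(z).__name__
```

x is int; y is int; z is int; result = 'int'

'int'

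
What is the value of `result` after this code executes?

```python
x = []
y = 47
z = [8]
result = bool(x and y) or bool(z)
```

x = []; y = 47; z = [8]; result = True

True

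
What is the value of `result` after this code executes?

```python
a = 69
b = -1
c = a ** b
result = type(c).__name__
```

a is int; b is int; c is float; result = 'float'

'float'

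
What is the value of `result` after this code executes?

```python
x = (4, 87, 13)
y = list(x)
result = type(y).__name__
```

x is tuple; y is list; result = 'list'

'list'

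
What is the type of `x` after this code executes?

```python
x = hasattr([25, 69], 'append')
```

hasattr() returns bool

bool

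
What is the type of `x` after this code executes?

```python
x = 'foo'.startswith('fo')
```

str.startswith() returns bool

bool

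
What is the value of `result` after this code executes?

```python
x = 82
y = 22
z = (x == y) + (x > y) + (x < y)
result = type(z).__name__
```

x is int; y is int; z is int; result = 'int'

'int'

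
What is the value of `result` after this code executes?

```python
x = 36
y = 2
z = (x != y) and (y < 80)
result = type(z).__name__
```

x is int; y is int; z is bool; result = 'bool'

'bool'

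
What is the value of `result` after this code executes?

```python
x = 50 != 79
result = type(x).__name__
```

x is bool; result = 'bool'

'bool'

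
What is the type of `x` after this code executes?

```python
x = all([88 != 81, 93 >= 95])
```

all() returns bool

bool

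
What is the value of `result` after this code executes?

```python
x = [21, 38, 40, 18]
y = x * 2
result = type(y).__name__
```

x is list; y is list; result = 'list'

'list'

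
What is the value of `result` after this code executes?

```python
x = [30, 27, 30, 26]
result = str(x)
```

x = [30, 27, 30, 26]; result = '[30, 27, 30, 26]'

'[30, 27, 30, 26]'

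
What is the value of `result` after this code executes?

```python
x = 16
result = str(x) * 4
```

x = 16; result = '16161616'

'16161616'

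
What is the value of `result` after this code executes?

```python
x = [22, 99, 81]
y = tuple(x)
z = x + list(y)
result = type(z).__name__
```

x is list; y is tuple; z is list; result = 'list'

'list'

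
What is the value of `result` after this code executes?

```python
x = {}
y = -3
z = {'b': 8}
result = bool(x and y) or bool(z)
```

x = {}; y = -3; z = {'b': 8}; result = True

True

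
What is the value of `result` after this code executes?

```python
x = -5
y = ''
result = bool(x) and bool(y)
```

x = -5; y = ''; result = False

False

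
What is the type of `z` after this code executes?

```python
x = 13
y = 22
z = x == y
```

Equality comparison returns bool

bool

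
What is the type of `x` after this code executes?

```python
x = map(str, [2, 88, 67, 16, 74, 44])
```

map() returns a map object

map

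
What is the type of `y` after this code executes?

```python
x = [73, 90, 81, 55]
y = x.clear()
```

list.clear() returns None

NoneType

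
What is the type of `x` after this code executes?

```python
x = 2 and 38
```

'and' with truthy values returns last operand (int)

int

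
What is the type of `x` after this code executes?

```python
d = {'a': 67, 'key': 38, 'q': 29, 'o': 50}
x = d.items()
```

dict.items() returns dict_items view

dict_items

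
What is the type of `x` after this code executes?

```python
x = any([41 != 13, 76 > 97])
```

any() returns bool

bool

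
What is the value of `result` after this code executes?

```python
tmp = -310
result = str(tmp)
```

tmp = -310; result = '-310'

'-310'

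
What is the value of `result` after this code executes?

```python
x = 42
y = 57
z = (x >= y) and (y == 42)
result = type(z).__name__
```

x is int; y is int; z is bool; result = 'bool'

'bool'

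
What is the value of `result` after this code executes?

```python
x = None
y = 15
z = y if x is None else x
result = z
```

x = None; y = 15; z = 15; result = 15

15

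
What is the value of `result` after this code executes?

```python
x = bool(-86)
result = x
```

x = True; result = True

True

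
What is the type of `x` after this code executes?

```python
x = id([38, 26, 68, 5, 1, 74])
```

id() returns int

int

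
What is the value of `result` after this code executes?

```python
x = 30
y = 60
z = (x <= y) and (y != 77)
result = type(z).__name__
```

x is int; y is int; z is bool; result = 'bool'

'bool'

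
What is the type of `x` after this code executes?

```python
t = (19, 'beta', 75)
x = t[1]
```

Index 1 of tuple is a str literal

str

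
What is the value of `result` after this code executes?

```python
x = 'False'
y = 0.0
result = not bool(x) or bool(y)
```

x = 'False'; y = 0.0; result = False

False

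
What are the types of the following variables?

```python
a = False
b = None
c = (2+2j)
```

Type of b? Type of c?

b is assigned None, whose type is NoneType; c is assigned (2+2j), an int plus an imaginary literal (j suffix), which evaluates to complex

NoneType, complex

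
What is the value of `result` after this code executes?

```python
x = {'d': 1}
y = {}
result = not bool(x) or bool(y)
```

x = {'d': 1}; y = {}; result = False

False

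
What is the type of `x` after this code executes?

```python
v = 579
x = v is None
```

'is' comparison returns bool

bool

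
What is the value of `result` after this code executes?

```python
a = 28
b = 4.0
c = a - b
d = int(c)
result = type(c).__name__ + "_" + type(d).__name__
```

a is int; b is float; c is float; d is int; result = 'float_int'

'float_int'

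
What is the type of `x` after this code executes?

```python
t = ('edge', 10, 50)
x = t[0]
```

Index 0 of tuple is a str literal

str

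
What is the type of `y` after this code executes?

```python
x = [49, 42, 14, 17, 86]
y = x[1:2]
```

Slicing a list returns a list

list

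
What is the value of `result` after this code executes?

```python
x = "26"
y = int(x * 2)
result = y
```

x = '26'; y = 2626; result = 2626

2626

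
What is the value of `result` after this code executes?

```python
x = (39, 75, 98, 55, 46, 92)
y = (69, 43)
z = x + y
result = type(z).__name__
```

x is tuple; y is tuple; z is tuple; result = 'tuple'

'tuple'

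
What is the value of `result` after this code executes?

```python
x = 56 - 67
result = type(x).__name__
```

x is int; result = 'int'

'int'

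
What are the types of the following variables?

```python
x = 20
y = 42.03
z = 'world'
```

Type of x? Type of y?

x is assigned a bare integer (no decimal point), so it is an int; y is assigned a number with a decimal point, so it is a float

int, float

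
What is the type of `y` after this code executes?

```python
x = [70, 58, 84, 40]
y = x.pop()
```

list.pop() returns the popped element

int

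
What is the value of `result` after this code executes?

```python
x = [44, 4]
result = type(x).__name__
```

x is list; result = 'list'

'list'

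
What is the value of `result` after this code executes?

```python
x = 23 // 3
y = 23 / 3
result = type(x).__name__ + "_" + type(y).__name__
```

x is int; y is float; result = 'int_float'

'int_float'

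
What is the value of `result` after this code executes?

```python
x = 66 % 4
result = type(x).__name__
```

x is int; result = 'int'

'int'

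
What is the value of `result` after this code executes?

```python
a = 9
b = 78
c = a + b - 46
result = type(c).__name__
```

a is int; b is int; c is int; result = 'int'

'int'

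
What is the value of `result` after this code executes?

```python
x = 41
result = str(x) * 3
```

x = 41; result = '414141'

'414141'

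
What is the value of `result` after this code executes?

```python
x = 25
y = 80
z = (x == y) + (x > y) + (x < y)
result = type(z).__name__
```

x is int; y is int; z is int; result = 'int'

'int'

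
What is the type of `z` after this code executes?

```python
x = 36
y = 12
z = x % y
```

int % int = int

int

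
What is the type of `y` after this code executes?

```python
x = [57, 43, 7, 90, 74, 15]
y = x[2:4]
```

Slicing a list returns a list

list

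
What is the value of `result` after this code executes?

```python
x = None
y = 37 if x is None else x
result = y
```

x = None; y = 37; result = 37

37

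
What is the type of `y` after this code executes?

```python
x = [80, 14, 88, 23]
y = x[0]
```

Indexing list[int] returns int

int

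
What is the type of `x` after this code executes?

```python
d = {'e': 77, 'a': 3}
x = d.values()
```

.values() returns dict_values view

dict_values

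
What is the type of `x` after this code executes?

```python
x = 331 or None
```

'or' returns first truthy value

int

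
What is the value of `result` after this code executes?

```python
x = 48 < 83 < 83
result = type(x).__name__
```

x is bool; result = 'bool'

'bool'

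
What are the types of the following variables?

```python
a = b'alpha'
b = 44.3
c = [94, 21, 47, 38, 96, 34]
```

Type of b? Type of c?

b is assigned a number with a decimal point, so it is a float; c is assigned a list literal (square brackets)

float, list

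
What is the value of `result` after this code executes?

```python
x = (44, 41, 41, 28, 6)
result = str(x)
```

x = (44, 41, 41, 28, 6); result = '(44, 41, 41, 28, 6)'

'(44, 41, 41, 28, 6)'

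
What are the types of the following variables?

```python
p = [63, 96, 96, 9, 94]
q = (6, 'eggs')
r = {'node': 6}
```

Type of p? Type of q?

p is assigned a list literal (square brackets); q is assigned a tuple (parenthesized, comma-separated values)

list, tuple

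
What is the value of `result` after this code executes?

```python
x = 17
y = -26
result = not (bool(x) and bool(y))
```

x = 17; y = -26; result = False

False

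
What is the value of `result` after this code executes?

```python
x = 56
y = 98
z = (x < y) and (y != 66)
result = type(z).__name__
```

x is int; y is int; z is bool; result = 'bool'

'bool'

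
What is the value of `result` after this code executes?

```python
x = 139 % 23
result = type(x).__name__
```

x is int; result = 'int'

'int'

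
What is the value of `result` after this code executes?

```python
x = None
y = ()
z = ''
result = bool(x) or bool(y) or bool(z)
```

x = None; y = (); z = ''; result = False

False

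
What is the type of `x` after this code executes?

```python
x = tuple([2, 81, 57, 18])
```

tuple() constructor returns tuple

tuple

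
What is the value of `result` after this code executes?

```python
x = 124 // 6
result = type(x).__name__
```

x is int; result = 'int'

'int'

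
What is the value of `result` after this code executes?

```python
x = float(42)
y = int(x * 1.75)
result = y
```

x = 42.0; y = 73; result = 73

73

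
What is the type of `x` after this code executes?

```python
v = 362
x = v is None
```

'is' comparison returns bool

bool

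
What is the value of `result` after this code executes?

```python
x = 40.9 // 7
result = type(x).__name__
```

x is float; result = 'float'

'float'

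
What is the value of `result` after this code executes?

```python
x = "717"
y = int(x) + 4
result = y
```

x = '717'; y = 721; result = 721

721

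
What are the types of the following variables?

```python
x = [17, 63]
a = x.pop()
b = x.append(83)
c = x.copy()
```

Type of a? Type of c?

pop() returns element; copy() returns list

int, list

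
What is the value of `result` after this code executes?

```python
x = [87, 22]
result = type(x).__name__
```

x is list; result = 'list'

'list'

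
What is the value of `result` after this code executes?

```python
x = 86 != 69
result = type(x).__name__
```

x is bool; result = 'bool'

'bool'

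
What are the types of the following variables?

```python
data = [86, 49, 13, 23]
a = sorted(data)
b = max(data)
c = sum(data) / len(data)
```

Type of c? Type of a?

int / int = float; sorted() returns list

float, list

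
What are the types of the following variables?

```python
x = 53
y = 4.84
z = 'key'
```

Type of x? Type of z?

x is assigned a bare integer (no decimal point), so it is an int; z is assigned a quoted string literal, so it is a str

int, str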